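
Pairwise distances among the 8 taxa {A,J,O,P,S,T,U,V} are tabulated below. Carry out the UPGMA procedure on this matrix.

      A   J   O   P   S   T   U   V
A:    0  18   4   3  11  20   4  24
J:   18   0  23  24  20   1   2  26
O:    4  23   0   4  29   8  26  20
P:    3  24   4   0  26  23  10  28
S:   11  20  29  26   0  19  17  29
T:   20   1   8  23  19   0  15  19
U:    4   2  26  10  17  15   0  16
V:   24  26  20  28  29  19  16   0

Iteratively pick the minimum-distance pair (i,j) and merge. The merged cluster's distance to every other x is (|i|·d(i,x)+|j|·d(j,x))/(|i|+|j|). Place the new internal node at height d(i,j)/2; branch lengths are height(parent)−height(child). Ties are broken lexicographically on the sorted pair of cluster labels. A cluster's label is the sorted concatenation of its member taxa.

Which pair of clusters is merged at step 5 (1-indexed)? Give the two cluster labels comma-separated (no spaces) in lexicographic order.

AOP,JTU

iteration 1: select J,T (d=1); attach at lengths (1/2, 1/2); label the merged cluster JT
  updated: d(A,JT)=19, d(JT,O)=31/2, d(JT,P)=47/2, d(JT,S)=39/2, d(JT,U)=17/2, d(JT,V)=45/2
iteration 2: select A,P (d=3); attach at lengths (3/2, 3/2); label the merged cluster AP
  updated: d(AP,JT)=85/4, d(AP,O)=4, d(AP,S)=37/2, d(AP,U)=7, d(AP,V)=26
iteration 3: select AP,O (d=4); attach at lengths (1/2, 2); label the merged cluster AOP
  updated: d(AOP,JT)=58/3, d(AOP,S)=22, d(AOP,U)=40/3, d(AOP,V)=24
iteration 4: select JT,U (d=17/2); attach at lengths (15/4, 17/4); label the merged cluster JTU
  updated: d(AOP,JTU)=52/3, d(JTU,S)=56/3, d(JTU,V)=61/3
iteration 5: select AOP,JTU (d=52/3); attach at lengths (20/3, 53/12); label the merged cluster AJOPTU
  updated: d(AJOPTU,S)=61/3, d(AJOPTU,V)=133/6
iteration 6: select AJOPTU,S (d=61/3); attach at lengths (3/2, 61/6); label the merged cluster AJOPSTU
  updated: d(AJOPSTU,V)=162/7
iteration 7: select AJOPSTU,V (d=162/7); attach at lengths (59/42, 81/7); label the merged cluster AJOPSTUV
final tree: (((((A:3/2,P:3/2):1/2,O:2):20/3,((J:1/2,T:1/2):15/4,U:17/4):53/12):3/2,S:61/6):59/42,V:81/7)
total length: 4219/84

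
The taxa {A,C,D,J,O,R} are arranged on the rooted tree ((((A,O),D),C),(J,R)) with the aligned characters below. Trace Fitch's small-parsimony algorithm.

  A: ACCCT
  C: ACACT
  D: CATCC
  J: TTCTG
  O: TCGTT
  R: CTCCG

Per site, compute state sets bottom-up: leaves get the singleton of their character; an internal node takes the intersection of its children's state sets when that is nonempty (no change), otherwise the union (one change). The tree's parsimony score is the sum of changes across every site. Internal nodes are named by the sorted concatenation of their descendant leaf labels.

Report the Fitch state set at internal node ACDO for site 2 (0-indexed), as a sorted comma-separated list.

A,C,G,T

[col 0] AO: children A:{A}, O:{T} ∪→ {A,T}; cost 1
[col 0] ADO: children AO:{A,T}, D:{C} ∪→ {A,C,T}; cost 1
[col 0] ACDO: children ADO:{A,C,T}, C:{A} ∩→ {A}; cost 0
[col 0] JR: children J:{T}, R:{C} ∪→ {C,T}; cost 1
[col 0] ACDJOR: children ACDO:{A}, JR:{C,T} ∪→ {A,C,T}; cost 1
[col 1] AO: children A:{C}, O:{C} ∩→ {C}; cost 0
[col 1] ADO: children AO:{C}, D:{A} ∪→ {A,C}; cost 1
[col 1] ACDO: children ADO:{A,C}, C:{C} ∩→ {C}; cost 0
[col 1] JR: children J:{T}, R:{T} ∩→ {T}; cost 0
[col 1] ACDJOR: children ACDO:{C}, JR:{T} ∪→ {C,T}; cost 1
[col 2] AO: children A:{C}, O:{G} ∪→ {C,G}; cost 1
[col 2] ADO: children AO:{C,G}, D:{T} ∪→ {C,G,T}; cost 1
[col 2] ACDO: children ADO:{C,G,T}, C:{A} ∪→ {A,C,G,T}; cost 1
[col 2] JR: children J:{C}, R:{C} ∩→ {C}; cost 0
[col 2] ACDJOR: children ACDO:{A,C,G,T}, JR:{C} ∩→ {C}; cost 0
[col 3] AO: children A:{C}, O:{T} ∪→ {C,T}; cost 1
[col 3] ADO: children AO:{C,T}, D:{C} ∩→ {C}; cost 0
[col 3] ACDO: children ADO:{C}, C:{C} ∩→ {C}; cost 0
[col 3] JR: children J:{T}, R:{C} ∪→ {C,T}; cost 1
[col 3] ACDJOR: children ACDO:{C}, JR:{C,T} ∩→ {C}; cost 0
[col 4] AO: children A:{T}, O:{T} ∩→ {T}; cost 0
[col 4] ADO: children AO:{T}, D:{C} ∪→ {C,T}; cost 1
[col 4] ACDO: children ADO:{C,T}, C:{T} ∩→ {T}; cost 0
[col 4] JR: children J:{G}, R:{G} ∩→ {G}; cost 0
[col 4] ACDJOR: children ACDO:{T}, JR:{G} ∪→ {G,T}; cost 1
per-site changes: [4, 2, 3, 2, 2]; total = 13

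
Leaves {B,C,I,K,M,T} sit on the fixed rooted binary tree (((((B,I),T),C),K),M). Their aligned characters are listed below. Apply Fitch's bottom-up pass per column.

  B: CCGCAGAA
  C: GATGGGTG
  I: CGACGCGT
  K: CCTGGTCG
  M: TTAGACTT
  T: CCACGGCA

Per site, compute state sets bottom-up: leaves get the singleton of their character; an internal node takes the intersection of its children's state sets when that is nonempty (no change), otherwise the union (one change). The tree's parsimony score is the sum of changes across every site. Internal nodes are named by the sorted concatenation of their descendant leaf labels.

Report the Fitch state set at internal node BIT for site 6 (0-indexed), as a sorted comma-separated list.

[col 0] BI: children B:{C}, I:{C} ∩→ {C}; cost 0
[col 0] BIT: children BI:{C}, T:{C} ∩→ {C}; cost 0
[col 0] BCIT: children BIT:{C}, C:{G} ∪→ {C,G}; cost 1
[col 0] BCIKT: children BCIT:{C,G}, K:{C} ∩→ {C}; cost 0
[col 0] BCIKMT: children BCIKT:{C}, M:{T} ∪→ {C,T}; cost 1
[col 1] BI: children B:{C}, I:{G} ∪→ {C,G}; cost 1
[col 1] BIT: children BI:{C,G}, T:{C} ∩→ {C}; cost 0
[col 1] BCIT: children BIT:{C}, C:{A} ∪→ {A,C}; cost 1
[col 1] BCIKT: children BCIT:{A,C}, K:{C} ∩→ {C}; cost 0
[col 1] BCIKMT: children BCIKT:{C}, M:{T} ∪→ {C,T}; cost 1
[col 2] BI: children B:{G}, I:{A} ∪→ {A,G}; cost 1
[col 2] BIT: children BI:{A,G}, T:{A} ∩→ {A}; cost 0
[col 2] BCIT: children BIT:{A}, C:{T} ∪→ {A,T}; cost 1
[col 2] BCIKT: children BCIT:{A,T}, K:{T} ∩→ {T}; cost 0
[col 2] BCIKMT: children BCIKT:{T}, M:{A} ∪→ {A,T}; cost 1
[col 3] BI: children B:{C}, I:{C} ∩→ {C}; cost 0
[col 3] BIT: children BI:{C}, T:{C} ∩→ {C}; cost 0
[col 3] BCIT: children BIT:{C}, C:{G} ∪→ {C,G}; cost 1
[col 3] BCIKT: children BCIT:{C,G}, K:{G} ∩→ {G}; cost 0
[col 3] BCIKMT: children BCIKT:{G}, M:{G} ∩→ {G}; cost 0
[col 4] BI: children B:{A}, I:{G} ∪→ {A,G}; cost 1
[col 4] BIT: children BI:{A,G}, T:{G} ∩→ {G}; cost 0
[col 4] BCIT: children BIT:{G}, C:{G} ∩→ {G}; cost 0
[col 4] BCIKT: children BCIT:{G}, K:{G} ∩→ {G}; cost 0
[col 4] BCIKMT: children BCIKT:{G}, M:{A} ∪→ {A,G}; cost 1
[col 5] BI: children B:{G}, I:{C} ∪→ {C,G}; cost 1
[col 5] BIT: children BI:{C,G}, T:{G} ∩→ {G}; cost 0
[col 5] BCIT: children BIT:{G}, C:{G} ∩→ {G}; cost 0
[col 5] BCIKT: children BCIT:{G}, K:{T} ∪→ {G,T}; cost 1
[col 5] BCIKMT: children BCIKT:{G,T}, M:{C} ∪→ {C,G,T}; cost 1
[col 6] BI: children B:{A}, I:{G} ∪→ {A,G}; cost 1
[col 6] BIT: children BI:{A,G}, T:{C} ∪→ {A,C,G}; cost 1
[col 6] BCIT: children BIT:{A,C,G}, C:{T} ∪→ {A,C,G,T}; cost 1
[col 6] BCIKT: children BCIT:{A,C,G,T}, K:{C} ∩→ {C}; cost 0
[col 6] BCIKMT: children BCIKT:{C}, M:{T} ∪→ {C,T}; cost 1
[col 7] BI: children B:{A}, I:{T} ∪→ {A,T}; cost 1
[col 7] BIT: children BI:{A,T}, T:{A} ∩→ {A}; cost 0
[col 7] BCIT: children BIT:{A}, C:{G} ∪→ {A,G}; cost 1
[col 7] BCIKT: children BCIT:{A,G}, K:{G} ∩→ {G}; cost 0
[col 7] BCIKMT: children BCIKT:{G}, M:{T} ∪→ {G,T}; cost 1
per-site changes: [2, 3, 3, 1, 2, 3, 4, 3]; total = 21

A,C,G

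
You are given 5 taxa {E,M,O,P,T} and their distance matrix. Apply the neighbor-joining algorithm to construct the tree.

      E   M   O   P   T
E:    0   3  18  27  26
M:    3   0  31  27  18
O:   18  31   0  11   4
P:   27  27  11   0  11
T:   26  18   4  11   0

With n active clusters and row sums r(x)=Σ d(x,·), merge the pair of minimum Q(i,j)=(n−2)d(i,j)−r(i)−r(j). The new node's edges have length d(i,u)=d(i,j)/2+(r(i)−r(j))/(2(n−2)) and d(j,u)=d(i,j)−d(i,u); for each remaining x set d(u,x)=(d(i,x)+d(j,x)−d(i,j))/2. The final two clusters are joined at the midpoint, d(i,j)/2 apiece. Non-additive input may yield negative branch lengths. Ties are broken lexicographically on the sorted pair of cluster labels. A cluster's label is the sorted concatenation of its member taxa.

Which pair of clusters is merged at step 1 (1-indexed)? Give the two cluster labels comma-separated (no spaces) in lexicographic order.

1. join E+M (d=3, Q=-144) ⇒ EM; edges |E|=2/3, |M|=7/3
  updated: d(EM,O)=23, d(EM,P)=51/2, d(EM,T)=41/2
2. join EM+P (d=51/2, Q=-131/2) ⇒ EMP; edges |EM|=145/8, |P|=59/8
  updated: d(EMP,O)=17/4, d(EMP,T)=3
3. join EMP+O (d=17/4, Q=-45/4) ⇒ EMOP; edges |EMP|=13/8, |O|=21/8
  updated: d(EMOP,T)=11/8
4. join EMOP+T (d=11/8) ⇒ EMOPT; edges |EMOP|=11/16, |T|=11/16
final tree: ((((E:2/3,M:7/3):145/8,P:59/8):13/8,O:21/8):11/16,T:11/16)
total length: 273/8

E,M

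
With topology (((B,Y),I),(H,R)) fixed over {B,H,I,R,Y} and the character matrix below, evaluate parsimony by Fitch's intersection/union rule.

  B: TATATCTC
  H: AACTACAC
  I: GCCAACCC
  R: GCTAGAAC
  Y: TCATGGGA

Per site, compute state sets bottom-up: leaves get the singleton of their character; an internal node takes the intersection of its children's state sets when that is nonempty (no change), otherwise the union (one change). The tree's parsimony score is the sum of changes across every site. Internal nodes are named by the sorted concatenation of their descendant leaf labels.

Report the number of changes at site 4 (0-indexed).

3

BY@0: {T} ∩ {T} = {T} (intersection, +0)
BIY@0: {T} ∪ {G} = {G,T} (union, +1)
HR@0: {A} ∪ {G} = {A,G} (union, +1)
BHIRY@0: {G,T} ∩ {A,G} = {G} (intersection, +0)
BY@1: {A} ∪ {C} = {A,C} (union, +1)
BIY@1: {A,C} ∩ {C} = {C} (intersection, +0)
HR@1: {A} ∪ {C} = {A,C} (union, +1)
BHIRY@1: {C} ∩ {A,C} = {C} (intersection, +0)
BY@2: {T} ∪ {A} = {A,T} (union, +1)
BIY@2: {A,T} ∪ {C} = {A,C,T} (union, +1)
HR@2: {C} ∪ {T} = {C,T} (union, +1)
BHIRY@2: {A,C,T} ∩ {C,T} = {C,T} (intersection, +0)
BY@3: {A} ∪ {T} = {A,T} (union, +1)
BIY@3: {A,T} ∩ {A} = {A} (intersection, +0)
HR@3: {T} ∪ {A} = {A,T} (union, +1)
BHIRY@3: {A} ∩ {A,T} = {A} (intersection, +0)
BY@4: {T} ∪ {G} = {G,T} (union, +1)
BIY@4: {G,T} ∪ {A} = {A,G,T} (union, +1)
HR@4: {A} ∪ {G} = {A,G} (union, +1)
BHIRY@4: {A,G,T} ∩ {A,G} = {A,G} (intersection, +0)
BY@5: {C} ∪ {G} = {C,G} (union, +1)
BIY@5: {C,G} ∩ {C} = {C} (intersection, +0)
HR@5: {C} ∪ {A} = {A,C} (union, +1)
BHIRY@5: {C} ∩ {A,C} = {C} (intersection, +0)
BY@6: {T} ∪ {G} = {G,T} (union, +1)
BIY@6: {G,T} ∪ {C} = {C,G,T} (union, +1)
HR@6: {A} ∩ {A} = {A} (intersection, +0)
BHIRY@6: {C,G,T} ∪ {A} = {A,C,G,T} (union, +1)
BY@7: {C} ∪ {A} = {A,C} (union, +1)
BIY@7: {A,C} ∩ {C} = {C} (intersection, +0)
HR@7: {C} ∩ {C} = {C} (intersection, +0)
BHIRY@7: {C} ∩ {C} = {C} (intersection, +0)
per-site changes: [2, 2, 3, 2, 3, 2, 3, 1]; total = 18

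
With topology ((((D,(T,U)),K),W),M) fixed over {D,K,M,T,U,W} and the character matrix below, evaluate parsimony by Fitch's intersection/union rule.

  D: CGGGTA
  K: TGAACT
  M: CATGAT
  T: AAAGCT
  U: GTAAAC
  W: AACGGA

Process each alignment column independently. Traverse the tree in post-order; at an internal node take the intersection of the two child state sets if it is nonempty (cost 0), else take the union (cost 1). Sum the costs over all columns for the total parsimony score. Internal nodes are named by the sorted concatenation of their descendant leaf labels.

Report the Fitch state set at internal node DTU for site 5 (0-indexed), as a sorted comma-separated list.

site 0, node TU: T={A} ∪ U={G} → {A,G} (+1)
site 0, node DTU: D={C} ∪ TU={A,G} → {A,C,G} (+1)
site 0, node DKTU: DTU={A,C,G} ∪ K={T} → {A,C,G,T} (+1)
site 0, node DKTUW: DKTU={A,C,G,T} ∩ W={A} → {A} (+0)
site 0, node DKMTUW: DKTUW={A} ∪ M={C} → {A,C} (+1)
site 1, node TU: T={A} ∪ U={T} → {A,T} (+1)
site 1, node DTU: D={G} ∪ TU={A,T} → {A,G,T} (+1)
site 1, node DKTU: DTU={A,G,T} ∩ K={G} → {G} (+0)
site 1, node DKTUW: DKTU={G} ∪ W={A} → {A,G} (+1)
site 1, node DKMTUW: DKTUW={A,G} ∩ M={A} → {A} (+0)
site 2, node TU: T={A} ∩ U={A} → {A} (+0)
site 2, node DTU: D={G} ∪ TU={A} → {A,G} (+1)
site 2, node DKTU: DTU={A,G} ∩ K={A} → {A} (+0)
site 2, node DKTUW: DKTU={A} ∪ W={C} → {A,C} (+1)
site 2, node DKMTUW: DKTUW={A,C} ∪ M={T} → {A,C,T} (+1)
site 3, node TU: T={G} ∪ U={A} → {A,G} (+1)
site 3, node DTU: D={G} ∩ TU={A,G} → {G} (+0)
site 3, node DKTU: DTU={G} ∪ K={A} → {A,G} (+1)
site 3, node DKTUW: DKTU={A,G} ∩ W={G} → {G} (+0)
site 3, node DKMTUW: DKTUW={G} ∩ M={G} → {G} (+0)
site 4, node TU: T={C} ∪ U={A} → {A,C} (+1)
site 4, node DTU: D={T} ∪ TU={A,C} → {A,C,T} (+1)
site 4, node DKTU: DTU={A,C,T} ∩ K={C} → {C} (+0)
site 4, node DKTUW: DKTU={C} ∪ W={G} → {C,G} (+1)
site 4, node DKMTUW: DKTUW={C,G} ∪ M={A} → {A,C,G} (+1)
site 5, node TU: T={T} ∪ U={C} → {C,T} (+1)
site 5, node DTU: D={A} ∪ TU={C,T} → {A,C,T} (+1)
site 5, node DKTU: DTU={A,C,T} ∩ K={T} → {T} (+0)
site 5, node DKTUW: DKTU={T} ∪ W={A} → {A,T} (+1)
site 5, node DKMTUW: DKTUW={A,T} ∩ M={T} → {T} (+0)
per-site changes: [4, 3, 3, 2, 4, 3]; total = 19

A,C,T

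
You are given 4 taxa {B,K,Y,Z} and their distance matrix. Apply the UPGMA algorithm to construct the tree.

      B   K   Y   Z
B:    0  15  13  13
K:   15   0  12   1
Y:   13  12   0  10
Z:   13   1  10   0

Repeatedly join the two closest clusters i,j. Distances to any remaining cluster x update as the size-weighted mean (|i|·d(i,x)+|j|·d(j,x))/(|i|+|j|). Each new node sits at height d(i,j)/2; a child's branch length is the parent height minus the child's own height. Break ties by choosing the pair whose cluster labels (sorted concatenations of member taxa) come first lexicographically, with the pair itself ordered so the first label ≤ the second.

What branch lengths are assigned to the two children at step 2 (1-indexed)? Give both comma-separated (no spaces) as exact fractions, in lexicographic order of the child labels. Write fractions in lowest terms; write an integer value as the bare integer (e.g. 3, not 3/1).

5,11/2

step 1: merge (K,Z) at d=1; branch lengths K→1/2, Z→1/2; new cluster KZ
  updated: d(B,KZ)=14, d(KZ,Y)=11
step 2: merge (KZ,Y) at d=11; branch lengths KZ→5, Y→11/2; new cluster KYZ
  updated: d(B,KYZ)=41/3
step 3: merge (B,KYZ) at d=41/3; branch lengths B→41/6, KYZ→4/3; new cluster BKYZ
final tree: (B:41/6,((K:1/2,Z:1/2):5,Y:11/2):4/3)
total length: 59/3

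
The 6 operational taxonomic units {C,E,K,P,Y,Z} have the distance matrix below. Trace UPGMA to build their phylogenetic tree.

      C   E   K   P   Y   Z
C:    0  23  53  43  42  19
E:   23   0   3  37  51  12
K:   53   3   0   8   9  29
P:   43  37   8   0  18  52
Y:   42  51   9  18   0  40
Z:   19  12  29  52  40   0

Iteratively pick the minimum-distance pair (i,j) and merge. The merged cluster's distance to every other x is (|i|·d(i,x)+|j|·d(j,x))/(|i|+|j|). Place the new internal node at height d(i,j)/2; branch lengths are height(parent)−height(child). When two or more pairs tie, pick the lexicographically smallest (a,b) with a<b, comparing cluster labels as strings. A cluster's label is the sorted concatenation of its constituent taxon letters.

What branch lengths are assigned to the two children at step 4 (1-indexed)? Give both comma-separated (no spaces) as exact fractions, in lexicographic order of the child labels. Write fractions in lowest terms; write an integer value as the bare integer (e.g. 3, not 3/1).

step 1: merge (E,K) at d=3; branch lengths E→3/2, K→3/2; new cluster EK
  updated: d(C,EK)=38, d(EK,P)=45/2, d(EK,Y)=30, d(EK,Z)=41/2
step 2: merge (P,Y) at d=18; branch lengths P→9, Y→9; new cluster PY
  updated: d(C,PY)=85/2, d(EK,PY)=105/4, d(PY,Z)=46
step 3: merge (C,Z) at d=19; branch lengths C→19/2, Z→19/2; new cluster CZ
  updated: d(CZ,EK)=117/4, d(CZ,PY)=177/4
step 4: merge (EK,PY) at d=105/4; branch lengths EK→93/8, PY→33/8; new cluster EKPY
  updated: d(CZ,EKPY)=147/4
step 5: merge (CZ,EKPY) at d=147/4; branch lengths CZ→71/8, EKPY→21/4; new cluster CEKPYZ
final tree: ((C:19/2,Z:19/2):71/8,((E:3/2,K:3/2):93/8,(P:9,Y:9):33/8):21/4)
total length: 559/8

93/8,33/8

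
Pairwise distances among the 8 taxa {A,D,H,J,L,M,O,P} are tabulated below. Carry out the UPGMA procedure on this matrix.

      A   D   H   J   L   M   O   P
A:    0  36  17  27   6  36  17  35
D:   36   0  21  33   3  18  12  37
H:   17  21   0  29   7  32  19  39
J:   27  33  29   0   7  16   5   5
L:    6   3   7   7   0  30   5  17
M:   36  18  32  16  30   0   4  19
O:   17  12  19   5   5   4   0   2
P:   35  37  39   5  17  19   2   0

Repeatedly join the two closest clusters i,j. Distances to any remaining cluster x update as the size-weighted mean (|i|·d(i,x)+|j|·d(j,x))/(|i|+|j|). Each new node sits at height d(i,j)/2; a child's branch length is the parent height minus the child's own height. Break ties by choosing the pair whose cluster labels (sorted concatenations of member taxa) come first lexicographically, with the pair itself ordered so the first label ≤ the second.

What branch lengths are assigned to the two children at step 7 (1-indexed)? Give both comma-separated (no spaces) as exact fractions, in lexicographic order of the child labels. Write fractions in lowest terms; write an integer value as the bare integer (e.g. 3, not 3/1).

235/96,185/32

iteration 1: select O,P (d=2); attach at lengths (1, 1); label the merged cluster OP
  updated: d(A,OP)=26, d(D,OP)=49/2, d(H,OP)=29, d(J,OP)=5, d(L,OP)=11, d(M,OP)=23/2
iteration 2: select D,L (d=3); attach at lengths (3/2, 3/2); label the merged cluster DL
  updated: d(A,DL)=21, d(DL,H)=14, d(DL,J)=20, d(DL,M)=24, d(DL,OP)=71/4
iteration 3: select J,OP (d=5); attach at lengths (5/2, 3/2); label the merged cluster JOP
  updated: d(A,JOP)=79/3, d(DL,JOP)=37/2, d(H,JOP)=29, d(JOP,M)=13
iteration 4: select JOP,M (d=13); attach at lengths (4, 13/2); label the merged cluster JMOP
  updated: d(A,JMOP)=115/4, d(DL,JMOP)=159/8, d(H,JMOP)=119/4
iteration 5: select DL,H (d=14); attach at lengths (11/2, 7); label the merged cluster DHL
  updated: d(A,DHL)=59/3, d(DHL,JMOP)=139/6
iteration 6: select A,DHL (d=59/3); attach at lengths (59/6, 17/6); label the merged cluster ADHL
  updated: d(ADHL,JMOP)=393/16
iteration 7: select ADHL,JMOP (d=393/16); attach at lengths (235/96, 185/32); label the merged cluster ADHJLMOP
final tree: ((A:59/6,((D:3/2,L:3/2):11/2,H:7):17/6):235/96,((J:5/2,(O:1,P:1):3/2):4,M:13/2):185/32)
total length: 2539/48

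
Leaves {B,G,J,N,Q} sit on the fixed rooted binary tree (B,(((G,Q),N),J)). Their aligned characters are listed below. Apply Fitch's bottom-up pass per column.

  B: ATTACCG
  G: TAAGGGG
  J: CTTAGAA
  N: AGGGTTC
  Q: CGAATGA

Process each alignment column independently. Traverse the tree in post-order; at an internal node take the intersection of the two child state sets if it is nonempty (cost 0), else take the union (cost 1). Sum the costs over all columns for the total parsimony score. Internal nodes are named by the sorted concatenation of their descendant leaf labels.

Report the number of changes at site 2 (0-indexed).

GQ@0: {T} ∪ {C} = {C,T} (union, +1)
GNQ@0: {C,T} ∪ {A} = {A,C,T} (union, +1)
GJNQ@0: {A,C,T} ∩ {C} = {C} (intersection, +0)
BGJNQ@0: {A} ∪ {C} = {A,C} (union, +1)
GQ@1: {A} ∪ {G} = {A,G} (union, +1)
GNQ@1: {A,G} ∩ {G} = {G} (intersection, +0)
GJNQ@1: {G} ∪ {T} = {G,T} (union, +1)
BGJNQ@1: {T} ∩ {G,T} = {T} (intersection, +0)
GQ@2: {A} ∩ {A} = {A} (intersection, +0)
GNQ@2: {A} ∪ {G} = {A,G} (union, +1)
GJNQ@2: {A,G} ∪ {T} = {A,G,T} (union, +1)
BGJNQ@2: {T} ∩ {A,G,T} = {T} (intersection, +0)
GQ@3: {G} ∪ {A} = {A,G} (union, +1)
GNQ@3: {A,G} ∩ {G} = {G} (intersection, +0)
GJNQ@3: {G} ∪ {A} = {A,G} (union, +1)
BGJNQ@3: {A} ∩ {A,G} = {A} (intersection, +0)
GQ@4: {G} ∪ {T} = {G,T} (union, +1)
GNQ@4: {G,T} ∩ {T} = {T} (intersection, +0)
GJNQ@4: {T} ∪ {G} = {G,T} (union, +1)
BGJNQ@4: {C} ∪ {G,T} = {C,G,T} (union, +1)
GQ@5: {G} ∩ {G} = {G} (intersection, +0)
GNQ@5: {G} ∪ {T} = {G,T} (union, +1)
GJNQ@5: {G,T} ∪ {A} = {A,G,T} (union, +1)
BGJNQ@5: {C} ∪ {A,G,T} = {A,C,G,T} (union, +1)
GQ@6: {G} ∪ {A} = {A,G} (union, +1)
GNQ@6: {A,G} ∪ {C} = {A,C,G} (union, +1)
GJNQ@6: {A,C,G} ∩ {A} = {A} (intersection, +0)
BGJNQ@6: {G} ∪ {A} = {A,G} (union, +1)
per-site changes: [3, 2, 2, 2, 3, 3, 3]; total = 18

2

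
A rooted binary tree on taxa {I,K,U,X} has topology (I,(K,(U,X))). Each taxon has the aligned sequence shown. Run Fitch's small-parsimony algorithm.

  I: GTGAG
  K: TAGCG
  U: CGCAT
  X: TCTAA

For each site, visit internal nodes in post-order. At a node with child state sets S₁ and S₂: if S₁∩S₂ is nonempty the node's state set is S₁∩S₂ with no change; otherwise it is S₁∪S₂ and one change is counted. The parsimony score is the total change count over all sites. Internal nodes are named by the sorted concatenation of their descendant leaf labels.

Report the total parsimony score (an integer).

[col 0] UX: children U:{C}, X:{T} ∪→ {C,T}; cost 1
[col 0] KUX: children K:{T}, UX:{C,T} ∩→ {T}; cost 0
[col 0] IKUX: children I:{G}, KUX:{T} ∪→ {G,T}; cost 1
[col 1] UX: children U:{G}, X:{C} ∪→ {C,G}; cost 1
[col 1] KUX: children K:{A}, UX:{C,G} ∪→ {A,C,G}; cost 1
[col 1] IKUX: children I:{T}, KUX:{A,C,G} ∪→ {A,C,G,T}; cost 1
[col 2] UX: children U:{C}, X:{T} ∪→ {C,T}; cost 1
[col 2] KUX: children K:{G}, UX:{C,T} ∪→ {C,G,T}; cost 1
[col 2] IKUX: children I:{G}, KUX:{C,G,T} ∩→ {G}; cost 0
[col 3] UX: children U:{A}, X:{A} ∩→ {A}; cost 0
[col 3] KUX: children K:{C}, UX:{A} ∪→ {A,C}; cost 1
[col 3] IKUX: children I:{A}, KUX:{A,C} ∩→ {A}; cost 0
[col 4] UX: children U:{T}, X:{A} ∪→ {A,T}; cost 1
[col 4] KUX: children K:{G}, UX:{A,T} ∪→ {A,G,T}; cost 1
[col 4] IKUX: children I:{G}, KUX:{A,G,T} ∩→ {G}; cost 0
per-site changes: [2, 3, 2, 1, 2]; total = 10

10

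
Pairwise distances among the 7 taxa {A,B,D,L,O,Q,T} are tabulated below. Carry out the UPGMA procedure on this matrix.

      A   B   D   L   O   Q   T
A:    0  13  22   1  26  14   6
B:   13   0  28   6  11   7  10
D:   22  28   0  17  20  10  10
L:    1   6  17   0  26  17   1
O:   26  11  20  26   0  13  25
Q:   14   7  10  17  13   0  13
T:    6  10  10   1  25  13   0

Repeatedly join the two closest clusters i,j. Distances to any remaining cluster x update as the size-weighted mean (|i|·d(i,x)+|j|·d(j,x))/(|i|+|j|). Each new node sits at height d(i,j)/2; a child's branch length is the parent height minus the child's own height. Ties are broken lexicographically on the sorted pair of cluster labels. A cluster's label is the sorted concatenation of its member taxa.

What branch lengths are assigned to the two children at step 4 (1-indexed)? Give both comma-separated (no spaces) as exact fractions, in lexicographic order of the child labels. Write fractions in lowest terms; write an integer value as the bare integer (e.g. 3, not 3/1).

5/2,6

step 1: merge (A,L) at d=1; branch lengths A→1/2, L→1/2; new cluster AL
  updated: d(AL,B)=19/2, d(AL,D)=39/2, d(AL,O)=26, d(AL,Q)=31/2, d(AL,T)=7/2
step 2: merge (AL,T) at d=7/2; branch lengths AL→5/4, T→7/4; new cluster ALT
  updated: d(ALT,B)=29/3, d(ALT,D)=49/3, d(ALT,O)=77/3, d(ALT,Q)=44/3
step 3: merge (B,Q) at d=7; branch lengths B→7/2, Q→7/2; new cluster BQ
  updated: d(ALT,BQ)=73/6, d(BQ,D)=19, d(BQ,O)=12
step 4: merge (BQ,O) at d=12; branch lengths BQ→5/2, O→6; new cluster BOQ
  updated: d(ALT,BOQ)=50/3, d(BOQ,D)=58/3
step 5: merge (ALT,D) at d=49/3; branch lengths ALT→77/12, D→49/6; new cluster ADLT
  updated: d(ADLT,BOQ)=52/3
step 6: merge (ADLT,BOQ) at d=52/3; branch lengths ADLT→1/2, BOQ→8/3; new cluster ABDLOQT
final tree: ((((A:1/2,L:1/2):5/4,T:7/4):77/12,D:49/6):1/2,((B:7/2,Q:7/2):5/2,O:6):8/3)
total length: 149/4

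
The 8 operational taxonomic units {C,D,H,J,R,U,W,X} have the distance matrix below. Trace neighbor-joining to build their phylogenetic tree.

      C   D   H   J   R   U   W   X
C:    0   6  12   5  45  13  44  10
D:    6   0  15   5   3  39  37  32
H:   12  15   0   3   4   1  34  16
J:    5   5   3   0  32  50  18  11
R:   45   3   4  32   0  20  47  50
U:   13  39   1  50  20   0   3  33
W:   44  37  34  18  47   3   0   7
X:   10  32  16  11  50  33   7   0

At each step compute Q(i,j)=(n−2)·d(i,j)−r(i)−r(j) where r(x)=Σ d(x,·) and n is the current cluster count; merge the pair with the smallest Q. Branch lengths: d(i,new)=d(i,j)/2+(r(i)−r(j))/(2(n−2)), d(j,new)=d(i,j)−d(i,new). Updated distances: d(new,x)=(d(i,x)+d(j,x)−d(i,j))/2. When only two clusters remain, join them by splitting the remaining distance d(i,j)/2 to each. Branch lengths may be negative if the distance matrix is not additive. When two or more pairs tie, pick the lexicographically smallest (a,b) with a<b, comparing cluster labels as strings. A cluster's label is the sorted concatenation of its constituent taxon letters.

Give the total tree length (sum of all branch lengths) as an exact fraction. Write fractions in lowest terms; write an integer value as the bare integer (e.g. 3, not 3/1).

1. join U+W (d=3, Q=-331) ⇒ UW; edges |U|=-13/12, |W|=49/12
  updated: d(C,UW)=27, d(D,UW)=73/2, d(H,UW)=16, d(J,UW)=65/2, d(R,UW)=32, d(UW,X)=37/2
2. join D+R (d=3, Q=-497/2) ⇒ DR; edges |D|=-107/20, |R|=167/20
  updated: d(C,DR)=24, d(DR,H)=8, d(DR,J)=17, d(DR,UW)=131/4, d(DR,X)=79/2
3. join UW+X (d=37/2, Q=-591/4) ⇒ UWX; edges |UW|=423/32, |X|=169/32
  updated: d(C,UWX)=37/4, d(DR,UWX)=215/8, d(H,UWX)=27/4, d(J,UWX)=25/2
4. join DR+H (d=8, Q=-653/8) ⇒ DHR; edges |DR|=187/16, |H|=-59/16
  updated: d(C,DHR)=14, d(DHR,J)=6, d(DHR,UWX)=205/16
5. join C+UWX (d=37/4, Q=-709/16) ⇒ CUWX; edges |C|=195/64, |UWX|=397/64
  updated: d(CUWX,DHR)=281/32, d(CUWX,J)=33/8
6. join CUWX+DHR (d=281/32, Q=-605/32) ⇒ CDHRUWX; edges |CUWX|=221/64, |DHR|=341/64
  updated: d(CDHRUWX,J)=43/64
7. join CDHRUWX+J (d=43/64) ⇒ CDHJRUWX; edges |CDHRUWX|=43/128, |J|=43/128
final tree: (((C:195/64,((U:-13/12,W:49/12):423/32,X:169/32):397/64):221/64,((D:-107/20,R:167/20):187/16,H:-59/16):341/64):43/128,J:43/128)
total length: 3277/64

3277/64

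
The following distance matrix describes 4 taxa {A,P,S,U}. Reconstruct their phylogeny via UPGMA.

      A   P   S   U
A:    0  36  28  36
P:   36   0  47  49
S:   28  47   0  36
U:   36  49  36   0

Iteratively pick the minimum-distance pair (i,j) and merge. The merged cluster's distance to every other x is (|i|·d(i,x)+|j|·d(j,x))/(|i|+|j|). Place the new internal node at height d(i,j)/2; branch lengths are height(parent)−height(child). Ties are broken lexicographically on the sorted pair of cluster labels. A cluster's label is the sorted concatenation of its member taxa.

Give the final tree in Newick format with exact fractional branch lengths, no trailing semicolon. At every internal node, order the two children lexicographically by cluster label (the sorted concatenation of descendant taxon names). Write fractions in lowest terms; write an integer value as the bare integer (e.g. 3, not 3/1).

(((A:14,S:14):4,U:18):4,P:22)

iteration 1: select A,S (d=28); attach at lengths (14, 14); label the merged cluster AS
  updated: d(AS,P)=83/2, d(AS,U)=36
iteration 2: select AS,U (d=36); attach at lengths (4, 18); label the merged cluster ASU
  updated: d(ASU,P)=44
iteration 3: select ASU,P (d=44); attach at lengths (4, 22); label the merged cluster APSU
final tree: (((A:14,S:14):4,U:18):4,P:22)
total length: 76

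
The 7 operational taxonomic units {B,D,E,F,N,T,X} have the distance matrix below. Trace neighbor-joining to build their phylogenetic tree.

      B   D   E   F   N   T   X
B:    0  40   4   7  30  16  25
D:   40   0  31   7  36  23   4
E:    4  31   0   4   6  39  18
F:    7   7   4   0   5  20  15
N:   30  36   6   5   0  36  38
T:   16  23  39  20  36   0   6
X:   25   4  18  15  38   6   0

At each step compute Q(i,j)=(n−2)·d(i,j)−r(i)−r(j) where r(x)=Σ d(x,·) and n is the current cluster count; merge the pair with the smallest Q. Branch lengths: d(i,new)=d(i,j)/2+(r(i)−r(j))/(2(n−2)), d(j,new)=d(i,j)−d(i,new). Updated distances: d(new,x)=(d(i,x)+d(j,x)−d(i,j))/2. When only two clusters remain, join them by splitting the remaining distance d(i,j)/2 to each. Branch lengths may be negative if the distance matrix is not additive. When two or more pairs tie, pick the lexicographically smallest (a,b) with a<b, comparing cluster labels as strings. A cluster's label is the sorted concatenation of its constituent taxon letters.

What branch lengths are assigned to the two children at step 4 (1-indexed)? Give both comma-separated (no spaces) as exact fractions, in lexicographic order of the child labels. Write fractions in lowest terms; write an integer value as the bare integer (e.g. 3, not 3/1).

183/32,361/32

step 1: merge (D,X) at d=4, Q=-227; branch lengths D→11/2, X→-3/2; new cluster DX
  updated: d(B,DX)=61/2, d(DX,E)=45/2, d(DX,F)=9, d(DX,N)=35, d(DX,T)=25/2
step 2: merge (DX,T) at d=25/2, Q=-183; branch lengths DX→9/2, T→8; new cluster DTX
  updated: d(B,DTX)=17, d(DTX,E)=49/2, d(DTX,F)=33/4, d(DTX,N)=117/4
step 3: merge (E,N) at d=6, Q=-363/4; branch lengths E→-55/24, N→199/24; new cluster EN
  updated: d(B,EN)=14, d(DTX,EN)=191/8, d(EN,F)=3/2
step 4: merge (B,DTX) at d=17, Q=-425/8; branch lengths B→183/32, DTX→361/32; new cluster BDTX
  updated: d(BDTX,EN)=167/16, d(BDTX,F)=-7/8
step 5: merge (BDTX,EN) at d=167/16, Q=-177/16; branch lengths BDTX→129/32, EN→205/32; new cluster BDENTX
  updated: d(BDENTX,F)=-157/32
step 6: merge (BDENTX,F) at d=-157/32; branch lengths BDENTX→-157/64, F→-157/64; new cluster BDEFNTX
final tree: (((B:183/32,((D:11/2,X:-3/2):9/2,T:8):361/32):129/32,(E:-55/24,N:199/24):205/32):-157/64,F:-157/64)
total length: 1441/32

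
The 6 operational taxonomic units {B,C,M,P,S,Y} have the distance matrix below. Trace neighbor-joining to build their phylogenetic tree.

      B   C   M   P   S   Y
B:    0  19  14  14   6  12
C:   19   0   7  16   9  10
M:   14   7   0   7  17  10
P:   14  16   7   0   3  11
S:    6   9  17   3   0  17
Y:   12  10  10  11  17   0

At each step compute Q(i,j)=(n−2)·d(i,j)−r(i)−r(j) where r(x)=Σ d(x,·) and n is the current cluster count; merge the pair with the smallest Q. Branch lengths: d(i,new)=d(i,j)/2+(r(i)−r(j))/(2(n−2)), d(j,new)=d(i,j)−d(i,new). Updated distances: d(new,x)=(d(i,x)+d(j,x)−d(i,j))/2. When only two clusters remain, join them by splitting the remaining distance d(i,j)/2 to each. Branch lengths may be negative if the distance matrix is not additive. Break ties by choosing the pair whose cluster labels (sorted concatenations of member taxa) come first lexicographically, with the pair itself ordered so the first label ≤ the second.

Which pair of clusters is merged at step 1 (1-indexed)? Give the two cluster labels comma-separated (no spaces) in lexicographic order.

iteration 1: select B,S (d=6, Q=-93); attach at lengths (37/8, 11/8); label the merged cluster BS
  updated: d(BS,C)=11, d(BS,M)=25/2, d(BS,P)=11/2, d(BS,Y)=23/2
iteration 2: select BS,P (d=11/2, Q=-127/2); attach at lengths (35/12, 31/12); label the merged cluster BPS
  updated: d(BPS,C)=43/4, d(BPS,M)=7, d(BPS,Y)=17/2
iteration 3: select BPS,Y (d=17/2, Q=-151/4); attach at lengths (59/16, 77/16); label the merged cluster BPSY
  updated: d(BPSY,C)=49/8, d(BPSY,M)=17/4
iteration 4: select BPSY,C (d=49/8, Q=-139/8); attach at lengths (27/16, 71/16); label the merged cluster BCPSY
  updated: d(BCPSY,M)=41/16
iteration 5: select BCPSY,M (d=41/16); attach at lengths (41/32, 41/32); label the merged cluster BCMPSY
final tree: (((((B:37/8,S:11/8):35/12,P:31/12):59/16,Y:77/16):27/16,C:71/16):41/32,M:41/32)
total length: 459/16

B,S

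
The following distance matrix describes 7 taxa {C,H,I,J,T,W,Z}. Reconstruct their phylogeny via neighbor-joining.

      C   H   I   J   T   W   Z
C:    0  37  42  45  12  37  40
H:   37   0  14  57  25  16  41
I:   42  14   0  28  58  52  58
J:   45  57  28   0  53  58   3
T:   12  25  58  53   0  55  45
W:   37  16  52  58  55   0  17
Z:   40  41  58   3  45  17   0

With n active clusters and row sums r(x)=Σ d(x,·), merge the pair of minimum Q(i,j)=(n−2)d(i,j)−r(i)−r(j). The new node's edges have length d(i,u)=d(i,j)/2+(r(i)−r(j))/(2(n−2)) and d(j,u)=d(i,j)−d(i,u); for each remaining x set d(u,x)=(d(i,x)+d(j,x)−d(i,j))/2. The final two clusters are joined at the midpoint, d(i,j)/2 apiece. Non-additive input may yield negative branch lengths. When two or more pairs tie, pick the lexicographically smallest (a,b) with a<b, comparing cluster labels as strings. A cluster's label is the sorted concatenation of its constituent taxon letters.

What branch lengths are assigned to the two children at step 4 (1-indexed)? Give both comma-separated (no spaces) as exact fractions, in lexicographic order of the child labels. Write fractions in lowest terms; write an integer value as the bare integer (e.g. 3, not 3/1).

1. join J+Z (d=3, Q=-433) ⇒ JZ; edges |J|=11/2, |Z|=-5/2
  updated: d(C,JZ)=41, d(H,JZ)=95/2, d(I,JZ)=83/2, d(JZ,T)=95/2, d(JZ,W)=36
2. join C+T (d=12, Q=-637/2) ⇒ CT; edges |C|=39/16, |T|=153/16
  updated: d(CT,H)=25, d(CT,I)=44, d(CT,JZ)=153/4, d(CT,W)=40
3. join H+I (d=14, Q=-212) ⇒ HI; edges |H|=-7/6, |I|=91/6
  updated: d(CT,HI)=55/2, d(HI,JZ)=75/2, d(HI,W)=27
4. join CT+HI (d=55/2, Q=-571/4) ⇒ CHIT; edges |CT|=275/16, |HI|=165/16
  updated: d(CHIT,JZ)=193/8, d(CHIT,W)=79/4
5. join CHIT+JZ (d=193/8, Q=-639/8) ⇒ CHIJTZ; edges |CHIT|=63/16, |JZ|=323/16
  updated: d(CHIJTZ,W)=253/16
6. join CHIJTZ+W (d=253/16) ⇒ CHIJTWZ; edges |CHIJTZ|=253/32, |W|=253/32
final tree: ((((C:39/16,T:153/16):275/16,(H:-7/6,I:91/6):165/16):63/16,(J:11/2,Z:-5/2):323/16):253/32,W:253/32)
total length: 1543/16

275/16,165/16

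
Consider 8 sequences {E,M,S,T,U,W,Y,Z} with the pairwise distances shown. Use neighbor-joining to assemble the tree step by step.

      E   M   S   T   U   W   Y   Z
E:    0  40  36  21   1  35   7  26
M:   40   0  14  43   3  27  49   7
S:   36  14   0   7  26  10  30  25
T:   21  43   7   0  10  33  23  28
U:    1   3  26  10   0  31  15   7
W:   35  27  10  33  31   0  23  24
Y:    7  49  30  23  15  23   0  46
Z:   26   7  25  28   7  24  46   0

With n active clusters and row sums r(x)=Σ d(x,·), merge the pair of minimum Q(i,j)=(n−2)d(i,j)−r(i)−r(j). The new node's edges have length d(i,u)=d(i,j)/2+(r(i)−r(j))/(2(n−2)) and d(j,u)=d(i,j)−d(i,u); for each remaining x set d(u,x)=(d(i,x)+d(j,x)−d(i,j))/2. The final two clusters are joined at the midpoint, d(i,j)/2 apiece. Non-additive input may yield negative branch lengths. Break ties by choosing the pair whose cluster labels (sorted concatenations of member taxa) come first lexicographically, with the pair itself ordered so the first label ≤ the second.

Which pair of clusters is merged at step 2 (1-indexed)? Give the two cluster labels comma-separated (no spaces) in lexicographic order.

step 1: merge (E,Y) at d=7, Q=-317; branch lengths E→5/4, Y→23/4; new cluster EY
  updated: d(EY,M)=41, d(EY,S)=59/2, d(EY,T)=37/2, d(EY,U)=9/2, d(EY,W)=51/2, d(EY,Z)=65/2
step 2: merge (M,Z) at d=7, Q=-447/2; branch lengths M→93/20, Z→47/20; new cluster MZ
  updated: d(EY,MZ)=133/4, d(MZ,S)=16, d(MZ,T)=32, d(MZ,U)=3/2, d(MZ,W)=22
step 3: merge (MZ,U) at d=3/2, Q=-687/4; branch lengths MZ→151/32, U→-103/32; new cluster MUZ
  updated: d(EY,MUZ)=145/8, d(MUZ,S)=81/4, d(MUZ,T)=81/4, d(MUZ,W)=103/4
step 4: merge (S,W) at d=10, Q=-131; branch lengths S→5/12, W→115/12; new cluster SW
  updated: d(EY,SW)=45/2, d(MUZ,SW)=18, d(SW,T)=15
step 5: merge (EY,MUZ) at d=145/8, Q=-317/4; branch lengths EY→39/4, MUZ→67/8; new cluster EMUYZ
  updated: d(EMUYZ,SW)=179/16, d(EMUYZ,T)=165/16
step 6: merge (EMUYZ,SW) at d=179/16, Q=-73/2; branch lengths EMUYZ→13/4, SW→127/16; new cluster EMSUWYZ
  updated: d(EMSUWYZ,T)=113/16
step 7: merge (EMSUWYZ,T) at d=113/16; branch lengths EMSUWYZ→113/32, T→113/32; new cluster EMSTUWYZ
final tree: ((((E:5/4,Y:23/4):39/4,((M:93/20,Z:47/20):151/32,U:-103/32):67/8):13/4,(S:5/12,W:115/12):127/16):113/32,T:113/32)
total length: 495/8

M,Z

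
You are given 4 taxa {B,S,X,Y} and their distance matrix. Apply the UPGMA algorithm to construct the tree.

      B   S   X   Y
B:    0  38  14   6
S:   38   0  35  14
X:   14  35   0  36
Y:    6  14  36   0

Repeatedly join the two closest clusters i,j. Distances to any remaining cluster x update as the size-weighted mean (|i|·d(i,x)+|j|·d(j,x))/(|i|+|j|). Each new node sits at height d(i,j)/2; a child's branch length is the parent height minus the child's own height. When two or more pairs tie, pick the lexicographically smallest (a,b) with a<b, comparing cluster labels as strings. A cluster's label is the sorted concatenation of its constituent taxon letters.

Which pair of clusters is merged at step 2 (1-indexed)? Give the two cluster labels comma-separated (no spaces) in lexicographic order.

BY,X

1. join B+Y (d=6) ⇒ BY; edges |B|=3, |Y|=3
  updated: d(BY,S)=26, d(BY,X)=25
2. join BY+X (d=25) ⇒ BXY; edges |BY|=19/2, |X|=25/2
  updated: d(BXY,S)=29
3. join BXY+S (d=29) ⇒ BSXY; edges |BXY|=2, |S|=29/2
final tree: (((B:3,Y:3):19/2,X:25/2):2,S:29/2)
total length: 89/2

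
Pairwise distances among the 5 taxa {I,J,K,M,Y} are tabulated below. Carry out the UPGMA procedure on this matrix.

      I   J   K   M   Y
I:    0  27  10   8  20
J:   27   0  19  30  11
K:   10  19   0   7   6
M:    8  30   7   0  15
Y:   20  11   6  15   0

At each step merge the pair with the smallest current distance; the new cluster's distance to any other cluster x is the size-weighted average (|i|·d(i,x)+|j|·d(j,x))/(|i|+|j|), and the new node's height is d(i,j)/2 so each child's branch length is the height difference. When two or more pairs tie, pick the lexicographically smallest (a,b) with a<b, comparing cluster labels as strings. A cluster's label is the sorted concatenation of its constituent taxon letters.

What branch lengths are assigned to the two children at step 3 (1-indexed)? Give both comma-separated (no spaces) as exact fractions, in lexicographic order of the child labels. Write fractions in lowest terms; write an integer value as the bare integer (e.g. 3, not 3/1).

step 1: merge (K,Y) at d=6; branch lengths K→3, Y→3; new cluster KY
  updated: d(I,KY)=15, d(J,KY)=15, d(KY,M)=11
step 2: merge (I,M) at d=8; branch lengths I→4, M→4; new cluster IM
  updated: d(IM,J)=57/2, d(IM,KY)=13
step 3: merge (IM,KY) at d=13; branch lengths IM→5/2, KY→7/2; new cluster IKMY
  updated: d(IKMY,J)=87/4
step 4: merge (IKMY,J) at d=87/4; branch lengths IKMY→35/8, J→87/8; new cluster IJKMY
final tree: (((I:4,M:4):5/2,(K:3,Y:3):7/2):35/8,J:87/8)
total length: 141/4

5/2,7/2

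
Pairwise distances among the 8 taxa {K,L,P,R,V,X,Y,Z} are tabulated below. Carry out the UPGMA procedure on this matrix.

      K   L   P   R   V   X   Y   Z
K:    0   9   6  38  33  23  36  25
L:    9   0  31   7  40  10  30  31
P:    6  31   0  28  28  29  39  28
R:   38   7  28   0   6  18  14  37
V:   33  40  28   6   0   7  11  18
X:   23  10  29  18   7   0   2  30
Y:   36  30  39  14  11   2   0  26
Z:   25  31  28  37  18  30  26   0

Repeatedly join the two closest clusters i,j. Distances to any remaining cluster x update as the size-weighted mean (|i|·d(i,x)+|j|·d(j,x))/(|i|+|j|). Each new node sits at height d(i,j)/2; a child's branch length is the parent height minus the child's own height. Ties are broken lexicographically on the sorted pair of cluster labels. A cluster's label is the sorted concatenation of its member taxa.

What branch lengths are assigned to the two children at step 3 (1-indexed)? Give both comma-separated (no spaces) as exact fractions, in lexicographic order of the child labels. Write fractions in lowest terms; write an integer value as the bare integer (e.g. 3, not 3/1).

iteration 1: select X,Y (d=2); attach at lengths (1, 1); label the merged cluster XY
  updated: d(K,XY)=59/2, d(L,XY)=20, d(P,XY)=34, d(R,XY)=16, d(V,XY)=9, d(XY,Z)=28
iteration 2: select K,P (d=6); attach at lengths (3, 3); label the merged cluster KP
  updated: d(KP,L)=20, d(KP,R)=33, d(KP,V)=61/2, d(KP,XY)=127/4, d(KP,Z)=53/2
iteration 3: select R,V (d=6); attach at lengths (3, 3); label the merged cluster RV
  updated: d(KP,RV)=127/4, d(L,RV)=47/2, d(RV,XY)=25/2, d(RV,Z)=55/2
iteration 4: select RV,XY (d=25/2); attach at lengths (13/4, 21/4); label the merged cluster RVXY
  updated: d(KP,RVXY)=127/4, d(L,RVXY)=87/4, d(RVXY,Z)=111/4
iteration 5: select KP,L (d=20); attach at lengths (7, 10); label the merged cluster KLP
  updated: d(KLP,RVXY)=341/12, d(KLP,Z)=28
iteration 6: select RVXY,Z (d=111/4); attach at lengths (61/8, 111/8); label the merged cluster RVXYZ
  updated: d(KLP,RVXYZ)=85/3
iteration 7: select KLP,RVXYZ (d=85/3); attach at lengths (25/6, 7/24); label the merged cluster KLPRVXYZ
final tree: (((K:3,P:3):7,L:10):25/6,(((R:3,V:3):13/4,(X:1,Y:1):21/4):61/8,Z:111/8):7/24)
total length: 1571/24

3,3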